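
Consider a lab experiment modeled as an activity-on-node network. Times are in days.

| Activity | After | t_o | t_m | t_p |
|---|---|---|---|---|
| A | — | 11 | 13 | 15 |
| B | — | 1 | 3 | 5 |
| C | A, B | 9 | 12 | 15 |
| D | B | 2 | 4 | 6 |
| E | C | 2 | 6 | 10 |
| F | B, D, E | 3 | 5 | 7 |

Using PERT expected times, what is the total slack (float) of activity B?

te_A = (11 + 4·13 + 15)/6 = 78/6 = 13
te_B = (1 + 4·3 + 5)/6 = 18/6 = 3
te_C = (9 + 4·12 + 15)/6 = 72/6 = 12
te_D = (2 + 4·4 + 6)/6 = 24/6 = 4
te_E = (2 + 4·6 + 10)/6 = 36/6 = 6
te_F = (3 + 4·5 + 7)/6 = 30/6 = 5

Forward pass:
ES_A = 0; EF_A = 13
ES_B = 0; EF_B = 3
ES_C = max(EF_A=13, EF_B=3) = 13; EF_C = 13+12 = 25
ES_D = 3; EF_D = 3+4 = 7
ES_E = 25; EF_E = 25+6 = 31
ES_F = max(EF_B=3, EF_D=7, EF_E=31) = 31; EF_F = 31+5 = 36
Expected project duration μ = 36 days. Critical path: A → C → E → F.

Backward pass:
LF_F = 36; LS_F = 36−5 = 31
LF_E = LS_F = 31; LS_E = 31−6 = 25
LF_D = LS_F = 31; LS_D = 31−4 = 27
LF_C = LS_E = 25; LS_C = 25−12 = 13
LF_B = min(LS_C=13, LS_D=27, LS_F=31) = 13; LS_B = 13−3 = 10
LF_A = LS_C = 13; LS_A = 13−13 = 0
Slack_B = LS_B − ES_B = 10 − 0 = 10

10 days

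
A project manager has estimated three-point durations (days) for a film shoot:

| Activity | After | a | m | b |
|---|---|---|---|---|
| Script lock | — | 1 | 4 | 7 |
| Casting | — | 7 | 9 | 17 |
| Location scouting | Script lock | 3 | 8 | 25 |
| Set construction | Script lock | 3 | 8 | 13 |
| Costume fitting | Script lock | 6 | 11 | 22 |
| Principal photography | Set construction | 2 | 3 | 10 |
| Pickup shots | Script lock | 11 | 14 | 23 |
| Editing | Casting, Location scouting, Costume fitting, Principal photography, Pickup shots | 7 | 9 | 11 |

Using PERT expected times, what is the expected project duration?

te_Script lock = (1 + 4·4 + 7)/6 = 24/6 = 4
te_Casting = (7 + 4·9 + 17)/6 = 60/6 = 10
te_Location scouting = (3 + 4·8 + 25)/6 = 60/6 = 10
te_Set construction = (3 + 4·8 + 13)/6 = 48/6 = 8
te_Costume fitting = (6 + 4·11 + 22)/6 = 72/6 = 12
te_Principal photography = (2 + 4·3 + 10)/6 = 24/6 = 4
te_Pickup shots = (11 + 4·14 + 23)/6 = 90/6 = 15
te_Editing = (7 + 4·9 + 11)/6 = 54/6 = 9

Forward pass:
ES_Script lock = 0; EF_Script lock = 4
ES_Casting = 0; EF_Casting = 10
ES_Location scouting = 4; EF_Location scouting = 4+10 = 14
ES_Set construction = 4; EF_Set construction = 4+8 = 12
ES_Costume fitting = 4; EF_Costume fitting = 4+12 = 16
ES_Principal photography = 12; EF_Principal photography = 12+4 = 16
ES_Pickup shots = 4; EF_Pickup shots = 4+15 = 19
ES_Editing = max(EF_Casting=10, EF_Location scouting=14, EF_Costume fitting=16, EF_Principal photography=16, EF_Pickup shots=19) = 19; EF_Editing = 19+9 = 28
Expected project duration μ = 28 days. Critical path: Script lock → Pickup shots → Editing.

28 days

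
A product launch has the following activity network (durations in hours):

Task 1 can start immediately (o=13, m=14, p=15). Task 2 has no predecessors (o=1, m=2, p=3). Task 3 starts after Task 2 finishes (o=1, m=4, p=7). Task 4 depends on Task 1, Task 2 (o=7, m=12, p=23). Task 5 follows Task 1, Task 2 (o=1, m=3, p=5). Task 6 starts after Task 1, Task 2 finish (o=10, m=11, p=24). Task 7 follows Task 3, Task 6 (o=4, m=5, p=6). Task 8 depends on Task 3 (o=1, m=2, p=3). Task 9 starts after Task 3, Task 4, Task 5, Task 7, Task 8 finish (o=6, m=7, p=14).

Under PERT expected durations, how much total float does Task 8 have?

24 hours

te_Task 1 = (13 + 4·14 + 15)/6 = 84/6 = 14
te_Task 2 = (1 + 4·2 + 3)/6 = 12/6 = 2
te_Task 3 = (1 + 4·4 + 7)/6 = 24/6 = 4
te_Task 4 = (7 + 4·12 + 23)/6 = 78/6 = 13
te_Task 5 = (1 + 4·3 + 5)/6 = 18/6 = 3
te_Task 6 = (10 + 4·11 + 24)/6 = 78/6 = 13
te_Task 7 = (4 + 4·5 + 6)/6 = 30/6 = 5
te_Task 8 = (1 + 4·2 + 3)/6 = 12/6 = 2
te_Task 9 = (6 + 4·7 + 14)/6 = 48/6 = 8

Forward pass:
ES_Task 1 = 0; EF_Task 1 = 14
ES_Task 2 = 0; EF_Task 2 = 2
ES_Task 3 = 2; EF_Task 3 = 2+4 = 6
ES_Task 4 = max(EF_Task 1=14, EF_Task 2=2) = 14; EF_Task 4 = 14+13 = 27
ES_Task 5 = max(EF_Task 1=14, EF_Task 2=2) = 14; EF_Task 5 = 14+3 = 17
ES_Task 6 = max(EF_Task 1=14, EF_Task 2=2) = 14; EF_Task 6 = 14+13 = 27
ES_Task 7 = max(EF_Task 3=6, EF_Task 6=27) = 27; EF_Task 7 = 27+5 = 32
ES_Task 8 = 6; EF_Task 8 = 6+2 = 8
ES_Task 9 = max(EF_Task 3=6, EF_Task 4=27, EF_Task 5=17, EF_Task 7=32, EF_Task 8=8) = 32; EF_Task 9 = 32+8 = 40
Expected project duration μ = 40 hours. Critical path: Task 1 → Task 6 → Task 7 → Task 9.

Backward pass:
LF_Task 9 = 40; LS_Task 9 = 40−8 = 32
LF_Task 8 = LS_Task 9 = 32; LS_Task 8 = 32−2 = 30
LF_Task 7 = LS_Task 9 = 32; LS_Task 7 = 32−5 = 27
LF_Task 6 = LS_Task 7 = 27; LS_Task 6 = 27−13 = 14
LF_Task 5 = LS_Task 9 = 32; LS_Task 5 = 32−3 = 29
LF_Task 4 = LS_Task 9 = 32; LS_Task 4 = 32−13 = 19
LF_Task 3 = min(LS_Task 7=27, LS_Task 8=30, LS_Task 9=32) = 27; LS_Task 3 = 27−4 = 23
LF_Task 2 = min(LS_Task 3=23, LS_Task 4=19, LS_Task 5=29, LS_Task 6=14) = 14; LS_Task 2 = 14−2 = 12
LF_Task 1 = min(LS_Task 4=19, LS_Task 5=29, LS_Task 6=14) = 14; LS_Task 1 = 14−14 = 0
Slack_Task 8 = LS_Task 8 − ES_Task 8 = 30 − 6 = 24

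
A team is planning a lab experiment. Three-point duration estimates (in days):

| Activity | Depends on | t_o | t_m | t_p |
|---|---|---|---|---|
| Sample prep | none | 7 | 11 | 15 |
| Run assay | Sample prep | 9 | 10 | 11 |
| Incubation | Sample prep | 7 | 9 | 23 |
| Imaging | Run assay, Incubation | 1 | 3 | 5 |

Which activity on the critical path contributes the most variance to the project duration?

Incubation

te_Sample prep = (7 + 4·11 + 15)/6 = 66/6 = 11; σ²_Sample prep = ((15−7)/6)² = 1.778
te_Run assay = (9 + 4·10 + 11)/6 = 60/6 = 10; σ²_Run assay = ((11−9)/6)² = 0.111
te_Incubation = (7 + 4·9 + 23)/6 = 66/6 = 11; σ²_Incubation = ((23−7)/6)² = 7.111
te_Imaging = (1 + 4·3 + 5)/6 = 18/6 = 3; σ²_Imaging = ((5−1)/6)² = 0.444

Forward pass:
ES_Sample prep = 0; EF_Sample prep = 11
ES_Run assay = 11; EF_Run assay = 11+10 = 21
ES_Incubation = 11; EF_Incubation = 11+11 = 22
ES_Imaging = max(EF_Run assay=21, EF_Incubation=22) = 22; EF_Imaging = 22+3 = 25
Expected project duration μ = 25 days. Critical path: Sample prep → Incubation → Imaging.

Variances on critical path: σ²_Sample prep=1.778, σ²_Incubation=7.111, σ²_Imaging=0.444.
Largest is σ²_Incubation = 7.111.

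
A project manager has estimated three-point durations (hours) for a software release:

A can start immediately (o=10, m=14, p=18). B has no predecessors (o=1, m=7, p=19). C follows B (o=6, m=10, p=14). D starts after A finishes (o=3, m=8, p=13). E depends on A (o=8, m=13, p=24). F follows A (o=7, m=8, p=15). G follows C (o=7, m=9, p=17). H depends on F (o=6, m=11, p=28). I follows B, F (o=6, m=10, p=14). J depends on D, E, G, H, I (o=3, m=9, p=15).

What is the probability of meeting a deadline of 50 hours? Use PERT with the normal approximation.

te_A = (10 + 4·14 + 18)/6 = 84/6 = 14; σ²_A = ((18−10)/6)² = 1.778
te_B = (1 + 4·7 + 19)/6 = 48/6 = 8; σ²_B = ((19−1)/6)² = 9.000
te_C = (6 + 4·10 + 14)/6 = 60/6 = 10; σ²_C = ((14−6)/6)² = 1.778
te_D = (3 + 4·8 + 13)/6 = 48/6 = 8; σ²_D = ((13−3)/6)² = 2.778
te_E = (8 + 4·13 + 24)/6 = 84/6 = 14; σ²_E = ((24−8)/6)² = 7.111
te_F = (7 + 4·8 + 15)/6 = 54/6 = 9; σ²_F = ((15−7)/6)² = 1.778
te_G = (7 + 4·9 + 17)/6 = 60/6 = 10; σ²_G = ((17−7)/6)² = 2.778
te_H = (6 + 4·11 + 28)/6 = 78/6 = 13; σ²_H = ((28−6)/6)² = 13.444
te_I = (6 + 4·10 + 14)/6 = 60/6 = 10; σ²_I = ((14−6)/6)² = 1.778
te_J = (3 + 4·9 + 15)/6 = 54/6 = 9; σ²_J = ((15−3)/6)² = 4.000

Forward pass:
ES_A = 0; EF_A = 14
ES_B = 0; EF_B = 8
ES_C = 8; EF_C = 8+10 = 18
ES_D = 14; EF_D = 14+8 = 22
ES_E = 14; EF_E = 14+14 = 28
ES_F = 14; EF_F = 14+9 = 23
ES_G = 18; EF_G = 18+10 = 28
ES_H = 23; EF_H = 23+13 = 36
ES_I = max(EF_B=8, EF_F=23) = 23; EF_I = 23+10 = 33
ES_J = max(EF_D=22, EF_E=28, EF_G=28, EF_H=36, EF_I=33) = 36; EF_J = 36+9 = 45
Expected project duration μ = 45 hours. Critical path: A → F → H → J.

Variance along critical path = 1.778 + 1.778 + 13.444 + 4.000 = 21.000; σ = √21.000 = 4.583 hours.
Z = (50 − 45) / 4.583 = 1.091
P(T ≤ 50) = Φ(1.091) ≈ 0.862

0.862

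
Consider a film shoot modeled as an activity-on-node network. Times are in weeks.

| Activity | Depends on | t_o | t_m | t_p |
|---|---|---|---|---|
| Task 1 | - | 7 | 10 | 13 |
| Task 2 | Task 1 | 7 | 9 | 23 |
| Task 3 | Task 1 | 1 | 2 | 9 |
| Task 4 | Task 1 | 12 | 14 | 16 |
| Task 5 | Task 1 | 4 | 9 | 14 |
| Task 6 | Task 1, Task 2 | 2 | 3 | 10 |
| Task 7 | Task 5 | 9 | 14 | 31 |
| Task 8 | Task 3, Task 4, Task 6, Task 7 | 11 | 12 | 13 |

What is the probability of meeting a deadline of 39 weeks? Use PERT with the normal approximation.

0.027

te_Task 1 = (7 + 4·10 + 13)/6 = 60/6 = 10; σ²_Task 1 = ((13−7)/6)² = 1.000
te_Task 2 = (7 + 4·9 + 23)/6 = 66/6 = 11; σ²_Task 2 = ((23−7)/6)² = 7.111
te_Task 3 = (1 + 4·2 + 9)/6 = 18/6 = 3; σ²_Task 3 = ((9−1)/6)² = 1.778
te_Task 4 = (12 + 4·14 + 16)/6 = 84/6 = 14; σ²_Task 4 = ((16−12)/6)² = 0.444
te_Task 5 = (4 + 4·9 + 14)/6 = 54/6 = 9; σ²_Task 5 = ((14−4)/6)² = 2.778
te_Task 6 = (2 + 4·3 + 10)/6 = 24/6 = 4; σ²_Task 6 = ((10−2)/6)² = 1.778
te_Task 7 = (9 + 4·14 + 31)/6 = 96/6 = 16; σ²_Task 7 = ((31−9)/6)² = 13.444
te_Task 8 = (11 + 4·12 + 13)/6 = 72/6 = 12; σ²_Task 8 = ((13−11)/6)² = 0.111

Forward pass:
ES_Task 1 = 0; EF_Task 1 = 10
ES_Task 2 = 10; EF_Task 2 = 10+11 = 21
ES_Task 3 = 10; EF_Task 3 = 10+3 = 13
ES_Task 4 = 10; EF_Task 4 = 10+14 = 24
ES_Task 5 = 10; EF_Task 5 = 10+9 = 19
ES_Task 6 = max(EF_Task 1=10, EF_Task 2=21) = 21; EF_Task 6 = 21+4 = 25
ES_Task 7 = 19; EF_Task 7 = 19+16 = 35
ES_Task 8 = max(EF_Task 3=13, EF_Task 4=24, EF_Task 6=25, EF_Task 7=35) = 35; EF_Task 8 = 35+12 = 47
Expected project duration μ = 47 weeks. Critical path: Task 1 → Task 5 → Task 7 → Task 8.

Variance along critical path = 1.000 + 2.778 + 13.444 + 0.111 = 17.333; σ = √17.333 = 4.163 weeks.
Z = (39 − 47) / 4.163 = -1.922
P(T ≤ 39) = Φ(-1.922) ≈ 0.027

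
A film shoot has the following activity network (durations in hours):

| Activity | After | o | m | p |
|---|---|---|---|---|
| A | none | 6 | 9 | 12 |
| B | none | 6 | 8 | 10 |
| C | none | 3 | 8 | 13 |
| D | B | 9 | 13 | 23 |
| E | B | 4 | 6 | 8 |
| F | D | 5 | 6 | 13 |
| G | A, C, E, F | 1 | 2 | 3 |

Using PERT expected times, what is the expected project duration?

31 hours

te_A = (6 + 4·9 + 12)/6 = 54/6 = 9
te_B = (6 + 4·8 + 10)/6 = 48/6 = 8
te_C = (3 + 4·8 + 13)/6 = 48/6 = 8
te_D = (9 + 4·13 + 23)/6 = 84/6 = 14
te_E = (4 + 4·6 + 8)/6 = 36/6 = 6
te_F = (5 + 4·6 + 13)/6 = 42/6 = 7
te_G = (1 + 4·2 + 3)/6 = 12/6 = 2

Forward pass:
ES_A = 0; EF_A = 9
ES_B = 0; EF_B = 8
ES_C = 0; EF_C = 8
ES_D = 8; EF_D = 8+14 = 22
ES_E = 8; EF_E = 8+6 = 14
ES_F = 22; EF_F = 22+7 = 29
ES_G = max(EF_A=9, EF_C=8, EF_E=14, EF_F=29) = 29; EF_G = 29+2 = 31
Expected project duration μ = 31 hours. Critical path: B → D → F → G.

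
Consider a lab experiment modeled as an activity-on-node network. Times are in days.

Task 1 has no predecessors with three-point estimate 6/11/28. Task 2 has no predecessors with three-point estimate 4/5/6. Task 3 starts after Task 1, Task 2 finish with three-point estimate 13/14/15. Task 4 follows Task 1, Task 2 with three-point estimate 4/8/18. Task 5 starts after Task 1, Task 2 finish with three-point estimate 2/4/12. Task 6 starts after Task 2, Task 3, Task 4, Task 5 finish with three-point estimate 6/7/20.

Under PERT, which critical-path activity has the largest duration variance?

te_Task 1 = (6 + 4·11 + 28)/6 = 78/6 = 13; σ²_Task 1 = ((28−6)/6)² = 13.444
te_Task 2 = (4 + 4·5 + 6)/6 = 30/6 = 5; σ²_Task 2 = ((6−4)/6)² = 0.111
te_Task 3 = (13 + 4·14 + 15)/6 = 84/6 = 14; σ²_Task 3 = ((15−13)/6)² = 0.111
te_Task 4 = (4 + 4·8 + 18)/6 = 54/6 = 9; σ²_Task 4 = ((18−4)/6)² = 5.444
te_Task 5 = (2 + 4·4 + 12)/6 = 30/6 = 5; σ²_Task 5 = ((12−2)/6)² = 2.778
te_Task 6 = (6 + 4·7 + 20)/6 = 54/6 = 9; σ²_Task 6 = ((20−6)/6)² = 5.444

Forward pass:
ES_Task 1 = 0; EF_Task 1 = 13
ES_Task 2 = 0; EF_Task 2 = 5
ES_Task 3 = max(EF_Task 1=13, EF_Task 2=5) = 13; EF_Task 3 = 13+14 = 27
ES_Task 4 = max(EF_Task 1=13, EF_Task 2=5) = 13; EF_Task 4 = 13+9 = 22
ES_Task 5 = max(EF_Task 1=13, EF_Task 2=5) = 13; EF_Task 5 = 13+5 = 18
ES_Task 6 = max(EF_Task 2=5, EF_Task 3=27, EF_Task 4=22, EF_Task 5=18) = 27; EF_Task 6 = 27+9 = 36
Expected project duration μ = 36 days. Critical path: Task 1 → Task 3 → Task 6.

Variances on critical path: σ²_Task 1=13.444, σ²_Task 3=0.111, σ²_Task 6=5.444.
Largest is σ²_Task 1 = 13.444.

Task 1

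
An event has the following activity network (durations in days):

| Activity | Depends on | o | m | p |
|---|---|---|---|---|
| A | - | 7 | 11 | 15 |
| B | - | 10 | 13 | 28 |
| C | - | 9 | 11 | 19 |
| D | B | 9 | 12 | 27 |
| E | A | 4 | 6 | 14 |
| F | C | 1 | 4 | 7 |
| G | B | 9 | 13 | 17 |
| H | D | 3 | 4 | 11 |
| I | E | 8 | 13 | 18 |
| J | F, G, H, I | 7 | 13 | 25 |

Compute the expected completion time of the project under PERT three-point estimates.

48 days

te_A = (7 + 4·11 + 15)/6 = 66/6 = 11
te_B = (10 + 4·13 + 28)/6 = 90/6 = 15
te_C = (9 + 4·11 + 19)/6 = 72/6 = 12
te_D = (9 + 4·12 + 27)/6 = 84/6 = 14
te_E = (4 + 4·6 + 14)/6 = 42/6 = 7
te_F = (1 + 4·4 + 7)/6 = 24/6 = 4
te_G = (9 + 4·13 + 17)/6 = 78/6 = 13
te_H = (3 + 4·4 + 11)/6 = 30/6 = 5
te_I = (8 + 4·13 + 18)/6 = 78/6 = 13
te_J = (7 + 4·13 + 25)/6 = 84/6 = 14

Forward pass:
ES_A = 0; EF_A = 11
ES_B = 0; EF_B = 15
ES_C = 0; EF_C = 12
ES_D = 15; EF_D = 15+14 = 29
ES_E = 11; EF_E = 11+7 = 18
ES_F = 12; EF_F = 12+4 = 16
ES_G = 15; EF_G = 15+13 = 28
ES_H = 29; EF_H = 29+5 = 34
ES_I = 18; EF_I = 18+13 = 31
ES_J = max(EF_F=16, EF_G=28, EF_H=34, EF_I=31) = 34; EF_J = 34+14 = 48
Expected project duration μ = 48 days. Critical path: B → D → H → J.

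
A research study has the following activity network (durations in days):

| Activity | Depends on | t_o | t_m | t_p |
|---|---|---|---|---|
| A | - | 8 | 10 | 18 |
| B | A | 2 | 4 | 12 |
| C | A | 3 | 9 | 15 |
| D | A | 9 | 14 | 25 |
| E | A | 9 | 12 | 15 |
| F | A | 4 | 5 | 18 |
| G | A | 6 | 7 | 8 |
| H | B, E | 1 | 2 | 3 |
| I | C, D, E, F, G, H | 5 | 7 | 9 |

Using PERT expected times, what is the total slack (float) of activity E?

1 days

te_A = (8 + 4·10 + 18)/6 = 66/6 = 11
te_B = (2 + 4·4 + 12)/6 = 30/6 = 5
te_C = (3 + 4·9 + 15)/6 = 54/6 = 9
te_D = (9 + 4·14 + 25)/6 = 90/6 = 15
te_E = (9 + 4·12 + 15)/6 = 72/6 = 12
te_F = (4 + 4·5 + 18)/6 = 42/6 = 7
te_G = (6 + 4·7 + 8)/6 = 42/6 = 7
te_H = (1 + 4·2 + 3)/6 = 12/6 = 2
te_I = (5 + 4·7 + 9)/6 = 42/6 = 7

Forward pass:
ES_A = 0; EF_A = 11
ES_B = 11; EF_B = 11+5 = 16
ES_C = 11; EF_C = 11+9 = 20
ES_D = 11; EF_D = 11+15 = 26
ES_E = 11; EF_E = 11+12 = 23
ES_F = 11; EF_F = 11+7 = 18
ES_G = 11; EF_G = 11+7 = 18
ES_H = max(EF_B=16, EF_E=23) = 23; EF_H = 23+2 = 25
ES_I = max(EF_C=20, EF_D=26, EF_E=23, EF_F=18, EF_G=18, EF_H=25) = 26; EF_I = 26+7 = 33
Expected project duration μ = 33 days. Critical path: A → D → I.

Backward pass:
LF_I = 33; LS_I = 33−7 = 26
LF_H = LS_I = 26; LS_H = 26−2 = 24
LF_G = LS_I = 26; LS_G = 26−7 = 19
LF_F = LS_I = 26; LS_F = 26−7 = 19
LF_E = min(LS_H=24, LS_I=26) = 24; LS_E = 24−12 = 12
LF_D = LS_I = 26; LS_D = 26−15 = 11
LF_C = LS_I = 26; LS_C = 26−9 = 17
LF_B = LS_H = 24; LS_B = 24−5 = 19
LF_A = min(LS_B=19, LS_C=17, LS_D=11, LS_E=12, LS_F=19, LS_G=19) = 11; LS_A = 11−11 = 0
Slack_E = LS_E − ES_E = 12 − 11 = 1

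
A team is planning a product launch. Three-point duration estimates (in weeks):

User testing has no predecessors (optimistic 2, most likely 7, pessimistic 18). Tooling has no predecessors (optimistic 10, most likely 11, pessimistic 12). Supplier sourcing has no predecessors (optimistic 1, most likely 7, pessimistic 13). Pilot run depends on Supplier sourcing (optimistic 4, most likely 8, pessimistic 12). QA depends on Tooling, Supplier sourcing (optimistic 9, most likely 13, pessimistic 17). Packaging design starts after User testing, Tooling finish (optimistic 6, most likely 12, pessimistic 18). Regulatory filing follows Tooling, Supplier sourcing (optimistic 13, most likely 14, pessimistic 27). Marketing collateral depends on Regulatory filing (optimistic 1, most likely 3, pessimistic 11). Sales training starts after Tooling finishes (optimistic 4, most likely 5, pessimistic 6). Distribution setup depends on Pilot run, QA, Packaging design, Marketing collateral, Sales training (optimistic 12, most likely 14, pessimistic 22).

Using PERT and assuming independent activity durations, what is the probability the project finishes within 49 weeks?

te_User testing = (2 + 4·7 + 18)/6 = 48/6 = 8; σ²_User testing = ((18−2)/6)² = 7.111
te_Tooling = (10 + 4·11 + 12)/6 = 66/6 = 11; σ²_Tooling = ((12−10)/6)² = 0.111
te_Supplier sourcing = (1 + 4·7 + 13)/6 = 42/6 = 7; σ²_Supplier sourcing = ((13−1)/6)² = 4.000
te_Pilot run = (4 + 4·8 + 12)/6 = 48/6 = 8; σ²_Pilot run = ((12−4)/6)² = 1.778
te_QA = (9 + 4·13 + 17)/6 = 78/6 = 13; σ²_QA = ((17−9)/6)² = 1.778
te_Packaging design = (6 + 4·12 + 18)/6 = 72/6 = 12; σ²_Packaging design = ((18−6)/6)² = 4.000
te_Regulatory filing = (13 + 4·14 + 27)/6 = 96/6 = 16; σ²_Regulatory filing = ((27−13)/6)² = 5.444
te_Marketing collateral = (1 + 4·3 + 11)/6 = 24/6 = 4; σ²_Marketing collateral = ((11−1)/6)² = 2.778
te_Sales training = (4 + 4·5 + 6)/6 = 30/6 = 5; σ²_Sales training = ((6−4)/6)² = 0.111
te_Distribution setup = (12 + 4·14 + 22)/6 = 90/6 = 15; σ²_Distribution setup = ((22−12)/6)² = 2.778

Forward pass:
ES_User testing = 0; EF_User testing = 8
ES_Tooling = 0; EF_Tooling = 11
ES_Supplier sourcing = 0; EF_Supplier sourcing = 7
ES_Pilot run = 7; EF_Pilot run = 7+8 = 15
ES_QA = max(EF_Tooling=11, EF_Supplier sourcing=7) = 11; EF_QA = 11+13 = 24
ES_Packaging design = max(EF_User testing=8, EF_Tooling=11) = 11; EF_Packaging design = 11+12 = 23
ES_Regulatory filing = max(EF_Tooling=11, EF_Supplier sourcing=7) = 11; EF_Regulatory filing = 11+16 = 27
ES_Marketing collateral = 27; EF_Marketing collateral = 27+4 = 31
ES_Sales training = 11; EF_Sales training = 11+5 = 16
ES_Distribution setup = max(EF_Pilot run=15, EF_QA=24, EF_Packaging design=23, EF_Marketing collateral=31, EF_Sales training=16) = 31; EF_Distribution setup = 31+15 = 46
Expected project duration μ = 46 weeks. Critical path: Tooling → Regulatory filing → Marketing collateral → Distribution setup.

Variance along critical path = 0.111 + 5.444 + 2.778 + 2.778 = 11.111; σ = √11.111 = 3.333 weeks.
Z = (49 − 46) / 3.333 = 0.900
P(T ≤ 49) = Φ(0.900) ≈ 0.816

0.816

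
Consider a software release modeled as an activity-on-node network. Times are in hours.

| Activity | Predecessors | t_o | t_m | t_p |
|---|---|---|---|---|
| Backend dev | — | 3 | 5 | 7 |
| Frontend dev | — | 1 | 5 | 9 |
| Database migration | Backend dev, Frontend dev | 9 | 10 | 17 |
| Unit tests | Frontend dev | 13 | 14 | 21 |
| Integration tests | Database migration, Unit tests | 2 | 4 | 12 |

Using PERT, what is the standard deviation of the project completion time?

te_Backend dev = (3 + 4·5 + 7)/6 = 30/6 = 5; σ²_Backend dev = ((7−3)/6)² = 0.444
te_Frontend dev = (1 + 4·5 + 9)/6 = 30/6 = 5; σ²_Frontend dev = ((9−1)/6)² = 1.778
te_Database migration = (9 + 4·10 + 17)/6 = 66/6 = 11; σ²_Database migration = ((17−9)/6)² = 1.778
te_Unit tests = (13 + 4·14 + 21)/6 = 90/6 = 15; σ²_Unit tests = ((21−13)/6)² = 1.778
te_Integration tests = (2 + 4·4 + 12)/6 = 30/6 = 5; σ²_Integration tests = ((12−2)/6)² = 2.778

Forward pass:
ES_Backend dev = 0; EF_Backend dev = 5
ES_Frontend dev = 0; EF_Frontend dev = 5
ES_Database migration = max(EF_Backend dev=5, EF_Frontend dev=5) = 5; EF_Database migration = 5+11 = 16
ES_Unit tests = 5; EF_Unit tests = 5+15 = 20
ES_Integration tests = max(EF_Database migration=16, EF_Unit tests=20) = 20; EF_Integration tests = 20+5 = 25
Expected project duration μ = 25 hours. Critical path: Frontend dev → Unit tests → Integration tests.

Variance along critical path = 1.778 + 1.778 + 2.778 = 6.333
σ = √6.333 = 2.517 hours

2.52 hours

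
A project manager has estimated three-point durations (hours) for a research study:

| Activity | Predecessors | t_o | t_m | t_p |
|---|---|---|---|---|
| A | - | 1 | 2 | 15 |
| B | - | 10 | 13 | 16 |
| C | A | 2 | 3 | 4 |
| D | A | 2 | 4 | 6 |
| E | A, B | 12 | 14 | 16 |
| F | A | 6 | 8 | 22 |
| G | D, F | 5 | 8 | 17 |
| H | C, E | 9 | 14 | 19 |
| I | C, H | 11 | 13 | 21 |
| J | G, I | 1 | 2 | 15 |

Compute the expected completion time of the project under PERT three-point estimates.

te_A = (1 + 4·2 + 15)/6 = 24/6 = 4
te_B = (10 + 4·13 + 16)/6 = 78/6 = 13
te_C = (2 + 4·3 + 4)/6 = 18/6 = 3
te_D = (2 + 4·4 + 6)/6 = 24/6 = 4
te_E = (12 + 4·14 + 16)/6 = 84/6 = 14
te_F = (6 + 4·8 + 22)/6 = 60/6 = 10
te_G = (5 + 4·8 + 17)/6 = 54/6 = 9
te_H = (9 + 4·14 + 19)/6 = 84/6 = 14
te_I = (11 + 4·13 + 21)/6 = 84/6 = 14
te_J = (1 + 4·2 + 15)/6 = 24/6 = 4

Forward pass:
ES_A = 0; EF_A = 4
ES_B = 0; EF_B = 13
ES_C = 4; EF_C = 4+3 = 7
ES_D = 4; EF_D = 4+4 = 8
ES_E = max(EF_A=4, EF_B=13) = 13; EF_E = 13+14 = 27
ES_F = 4; EF_F = 4+10 = 14
ES_G = max(EF_D=8, EF_F=14) = 14; EF_G = 14+9 = 23
ES_H = max(EF_C=7, EF_E=27) = 27; EF_H = 27+14 = 41
ES_I = max(EF_C=7, EF_H=41) = 41; EF_I = 41+14 = 55
ES_J = max(EF_G=23, EF_I=55) = 55; EF_J = 55+4 = 59
Expected project duration μ = 59 hours. Critical path: B → E → H → I → J.

59 hours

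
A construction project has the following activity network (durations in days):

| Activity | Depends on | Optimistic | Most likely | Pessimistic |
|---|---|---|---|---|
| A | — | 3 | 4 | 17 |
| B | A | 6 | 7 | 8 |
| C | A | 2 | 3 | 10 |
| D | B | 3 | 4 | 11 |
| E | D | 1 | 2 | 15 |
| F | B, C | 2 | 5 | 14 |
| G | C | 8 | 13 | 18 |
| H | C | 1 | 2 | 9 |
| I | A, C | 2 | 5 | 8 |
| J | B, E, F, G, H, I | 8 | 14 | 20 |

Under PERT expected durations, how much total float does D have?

1 days

te_A = (3 + 4·4 + 17)/6 = 36/6 = 6
te_B = (6 + 4·7 + 8)/6 = 42/6 = 7
te_C = (2 + 4·3 + 10)/6 = 24/6 = 4
te_D = (3 + 4·4 + 11)/6 = 30/6 = 5
te_E = (1 + 4·2 + 15)/6 = 24/6 = 4
te_F = (2 + 4·5 + 14)/6 = 36/6 = 6
te_G = (8 + 4·13 + 18)/6 = 78/6 = 13
te_H = (1 + 4·2 + 9)/6 = 18/6 = 3
te_I = (2 + 4·5 + 8)/6 = 30/6 = 5
te_J = (8 + 4·14 + 20)/6 = 84/6 = 14

Forward pass:
ES_A = 0; EF_A = 6
ES_B = 6; EF_B = 6+7 = 13
ES_C = 6; EF_C = 6+4 = 10
ES_D = 13; EF_D = 13+5 = 18
ES_E = 18; EF_E = 18+4 = 22
ES_F = max(EF_B=13, EF_C=10) = 13; EF_F = 13+6 = 19
ES_G = 10; EF_G = 10+13 = 23
ES_H = 10; EF_H = 10+3 = 13
ES_I = max(EF_A=6, EF_C=10) = 10; EF_I = 10+5 = 15
ES_J = max(EF_B=13, EF_E=22, EF_F=19, EF_G=23, EF_H=13, EF_I=15) = 23; EF_J = 23+14 = 37
Expected project duration μ = 37 days. Critical path: A → C → G → J.

Backward pass:
LF_J = 37; LS_J = 37−14 = 23
LF_I = LS_J = 23; LS_I = 23−5 = 18
LF_H = LS_J = 23; LS_H = 23−3 = 20
LF_G = LS_J = 23; LS_G = 23−13 = 10
LF_F = LS_J = 23; LS_F = 23−6 = 17
LF_E = LS_J = 23; LS_E = 23−4 = 19
LF_D = LS_E = 19; LS_D = 19−5 = 14
LF_C = min(LS_F=17, LS_G=10, LS_H=20, LS_I=18) = 10; LS_C = 10−4 = 6
LF_B = min(LS_D=14, LS_F=17, LS_J=23) = 14; LS_B = 14−7 = 7
LF_A = min(LS_B=7, LS_C=6, LS_I=18) = 6; LS_A = 6−6 = 0
Slack_D = LS_D − ES_D = 14 − 13 = 1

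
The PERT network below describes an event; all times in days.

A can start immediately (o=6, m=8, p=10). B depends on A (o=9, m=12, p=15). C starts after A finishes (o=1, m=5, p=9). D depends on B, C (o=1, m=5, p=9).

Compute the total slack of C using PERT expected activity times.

7 days

te_A = (6 + 4·8 + 10)/6 = 48/6 = 8
te_B = (9 + 4·12 + 15)/6 = 72/6 = 12
te_C = (1 + 4·5 + 9)/6 = 30/6 = 5
te_D = (1 + 4·5 + 9)/6 = 30/6 = 5

Forward pass:
ES_A = 0; EF_A = 8
ES_B = 8; EF_B = 8+12 = 20
ES_C = 8; EF_C = 8+5 = 13
ES_D = max(EF_B=20, EF_C=13) = 20; EF_D = 20+5 = 25
Expected project duration μ = 25 days. Critical path: A → B → D.

Backward pass:
LF_D = 25; LS_D = 25−5 = 20
LF_C = LS_D = 20; LS_C = 20−5 = 15
LF_B = LS_D = 20; LS_B = 20−12 = 8
LF_A = min(LS_B=8, LS_C=15) = 8; LS_A = 8−8 = 0
Slack_C = LS_C − ES_C = 15 − 8 = 7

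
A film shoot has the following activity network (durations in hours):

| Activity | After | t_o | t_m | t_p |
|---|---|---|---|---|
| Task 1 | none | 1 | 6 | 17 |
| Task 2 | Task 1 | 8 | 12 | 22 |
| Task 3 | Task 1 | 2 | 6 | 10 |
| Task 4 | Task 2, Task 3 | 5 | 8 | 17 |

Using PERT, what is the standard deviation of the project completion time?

te_Task 1 = (1 + 4·6 + 17)/6 = 42/6 = 7; σ²_Task 1 = ((17−1)/6)² = 7.111
te_Task 2 = (8 + 4·12 + 22)/6 = 78/6 = 13; σ²_Task 2 = ((22−8)/6)² = 5.444
te_Task 3 = (2 + 4·6 + 10)/6 = 36/6 = 6; σ²_Task 3 = ((10−2)/6)² = 1.778
te_Task 4 = (5 + 4·8 + 17)/6 = 54/6 = 9; σ²_Task 4 = ((17−5)/6)² = 4.000

Forward pass:
ES_Task 1 = 0; EF_Task 1 = 7
ES_Task 2 = 7; EF_Task 2 = 7+13 = 20
ES_Task 3 = 7; EF_Task 3 = 7+6 = 13
ES_Task 4 = max(EF_Task 2=20, EF_Task 3=13) = 20; EF_Task 4 = 20+9 = 29
Expected project duration μ = 29 hours. Critical path: Task 1 → Task 2 → Task 4.

Variance along critical path = 7.111 + 5.444 + 4.000 = 16.556
σ = √16.556 = 4.069 hours

4.07 hours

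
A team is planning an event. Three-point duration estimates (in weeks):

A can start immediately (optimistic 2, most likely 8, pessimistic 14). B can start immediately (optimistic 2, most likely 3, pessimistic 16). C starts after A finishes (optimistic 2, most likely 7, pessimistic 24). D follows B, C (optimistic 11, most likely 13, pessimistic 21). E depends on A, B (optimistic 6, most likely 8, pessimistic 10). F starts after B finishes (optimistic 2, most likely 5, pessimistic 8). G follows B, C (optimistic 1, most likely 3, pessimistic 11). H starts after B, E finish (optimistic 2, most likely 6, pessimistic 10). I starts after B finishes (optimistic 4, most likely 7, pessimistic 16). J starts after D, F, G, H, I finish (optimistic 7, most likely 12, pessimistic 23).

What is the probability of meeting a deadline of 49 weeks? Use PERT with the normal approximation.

0.831

te_A = (2 + 4·8 + 14)/6 = 48/6 = 8; σ²_A = ((14−2)/6)² = 4.000
te_B = (2 + 4·3 + 16)/6 = 30/6 = 5; σ²_B = ((16−2)/6)² = 5.444
te_C = (2 + 4·7 + 24)/6 = 54/6 = 9; σ²_C = ((24−2)/6)² = 13.444
te_D = (11 + 4·13 + 21)/6 = 84/6 = 14; σ²_D = ((21−11)/6)² = 2.778
te_E = (6 + 4·8 + 10)/6 = 48/6 = 8; σ²_E = ((10−6)/6)² = 0.444
te_F = (2 + 4·5 + 8)/6 = 30/6 = 5; σ²_F = ((8−2)/6)² = 1.000
te_G = (1 + 4·3 + 11)/6 = 24/6 = 4; σ²_G = ((11−1)/6)² = 2.778
te_H = (2 + 4·6 + 10)/6 = 36/6 = 6; σ²_H = ((10−2)/6)² = 1.778
te_I = (4 + 4·7 + 16)/6 = 48/6 = 8; σ²_I = ((16−4)/6)² = 4.000
te_J = (7 + 4·12 + 23)/6 = 78/6 = 13; σ²_J = ((23−7)/6)² = 7.111

Forward pass:
ES_A = 0; EF_A = 8
ES_B = 0; EF_B = 5
ES_C = 8; EF_C = 8+9 = 17
ES_D = max(EF_B=5, EF_C=17) = 17; EF_D = 17+14 = 31
ES_E = max(EF_A=8, EF_B=5) = 8; EF_E = 8+8 = 16
ES_F = 5; EF_F = 5+5 = 10
ES_G = max(EF_B=5, EF_C=17) = 17; EF_G = 17+4 = 21
ES_H = max(EF_B=5, EF_E=16) = 16; EF_H = 16+6 = 22
ES_I = 5; EF_I = 5+8 = 13
ES_J = max(EF_D=31, EF_F=10, EF_G=21, EF_H=22, EF_I=13) = 31; EF_J = 31+13 = 44
Expected project duration μ = 44 weeks. Critical path: A → C → D → J.

Variance along critical path = 4.000 + 13.444 + 2.778 + 7.111 = 27.333; σ = √27.333 = 5.228 weeks.
Z = (49 − 44) / 5.228 = 0.956
P(T ≤ 49) = Φ(0.956) ≈ 0.831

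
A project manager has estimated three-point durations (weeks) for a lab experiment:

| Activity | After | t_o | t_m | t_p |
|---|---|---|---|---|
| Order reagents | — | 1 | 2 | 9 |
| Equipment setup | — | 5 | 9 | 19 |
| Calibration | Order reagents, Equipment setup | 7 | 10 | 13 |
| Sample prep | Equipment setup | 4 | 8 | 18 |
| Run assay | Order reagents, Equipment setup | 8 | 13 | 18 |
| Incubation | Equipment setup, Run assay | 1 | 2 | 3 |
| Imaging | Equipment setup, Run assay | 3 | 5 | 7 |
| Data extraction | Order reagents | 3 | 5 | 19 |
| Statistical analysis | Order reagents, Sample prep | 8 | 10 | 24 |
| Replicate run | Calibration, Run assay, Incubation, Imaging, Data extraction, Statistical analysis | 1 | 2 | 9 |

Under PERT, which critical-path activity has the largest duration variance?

te_Order reagents = (1 + 4·2 + 9)/6 = 18/6 = 3; σ²_Order reagents = ((9−1)/6)² = 1.778
te_Equipment setup = (5 + 4·9 + 19)/6 = 60/6 = 10; σ²_Equipment setup = ((19−5)/6)² = 5.444
te_Calibration = (7 + 4·10 + 13)/6 = 60/6 = 10; σ²_Calibration = ((13−7)/6)² = 1.000
te_Sample prep = (4 + 4·8 + 18)/6 = 54/6 = 9; σ²_Sample prep = ((18−4)/6)² = 5.444
te_Run assay = (8 + 4·13 + 18)/6 = 78/6 = 13; σ²_Run assay = ((18−8)/6)² = 2.778
te_Incubation = (1 + 4·2 + 3)/6 = 12/6 = 2; σ²_Incubation = ((3−1)/6)² = 0.111
te_Imaging = (3 + 4·5 + 7)/6 = 30/6 = 5; σ²_Imaging = ((7−3)/6)² = 0.444
te_Data extraction = (3 + 4·5 + 19)/6 = 42/6 = 7; σ²_Data extraction = ((19−3)/6)² = 7.111
te_Statistical analysis = (8 + 4·10 + 24)/6 = 72/6 = 12; σ²_Statistical analysis = ((24−8)/6)² = 7.111
te_Replicate run = (1 + 4·2 + 9)/6 = 18/6 = 3; σ²_Replicate run = ((9−1)/6)² = 1.778

Forward pass:
ES_Order reagents = 0; EF_Order reagents = 3
ES_Equipment setup = 0; EF_Equipment setup = 10
ES_Calibration = max(EF_Order reagents=3, EF_Equipment setup=10) = 10; EF_Calibration = 10+10 = 20
ES_Sample prep = 10; EF_Sample prep = 10+9 = 19
ES_Run assay = max(EF_Order reagents=3, EF_Equipment setup=10) = 10; EF_Run assay = 10+13 = 23
ES_Incubation = max(EF_Equipment setup=10, EF_Run assay=23) = 23; EF_Incubation = 23+2 = 25
ES_Imaging = max(EF_Equipment setup=10, EF_Run assay=23) = 23; EF_Imaging = 23+5 = 28
ES_Data extraction = 3; EF_Data extraction = 3+7 = 10
ES_Statistical analysis = max(EF_Order reagents=3, EF_Sample prep=19) = 19; EF_Statistical analysis = 19+12 = 31
ES_Replicate run = max(EF_Calibration=20, EF_Run assay=23, EF_Incubation=25, EF_Imaging=28, EF_Data extraction=10, EF_Statistical analysis=31) = 31; EF_Replicate run = 31+3 = 34
Expected project duration μ = 34 weeks. Critical path: Equipment setup → Sample prep → Statistical analysis → Replicate run.

Variances on critical path: σ²_Equipment setup=5.444, σ²_Sample prep=5.444, σ²_Statistical analysis=7.111, σ²_Replicate run=1.778.
Largest is σ²_Statistical analysis = 7.111.

Statistical analysis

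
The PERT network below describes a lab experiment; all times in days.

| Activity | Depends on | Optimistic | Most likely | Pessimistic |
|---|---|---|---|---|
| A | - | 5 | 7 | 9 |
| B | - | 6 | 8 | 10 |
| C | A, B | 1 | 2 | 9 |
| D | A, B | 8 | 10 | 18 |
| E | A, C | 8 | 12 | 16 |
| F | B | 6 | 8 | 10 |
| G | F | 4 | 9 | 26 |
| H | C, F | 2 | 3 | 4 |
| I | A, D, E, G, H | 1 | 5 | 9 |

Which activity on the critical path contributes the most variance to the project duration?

te_A = (5 + 4·7 + 9)/6 = 42/6 = 7; σ²_A = ((9−5)/6)² = 0.444
te_B = (6 + 4·8 + 10)/6 = 48/6 = 8; σ²_B = ((10−6)/6)² = 0.444
te_C = (1 + 4·2 + 9)/6 = 18/6 = 3; σ²_C = ((9−1)/6)² = 1.778
te_D = (8 + 4·10 + 18)/6 = 66/6 = 11; σ²_D = ((18−8)/6)² = 2.778
te_E = (8 + 4·12 + 16)/6 = 72/6 = 12; σ²_E = ((16−8)/6)² = 1.778
te_F = (6 + 4·8 + 10)/6 = 48/6 = 8; σ²_F = ((10−6)/6)² = 0.444
te_G = (4 + 4·9 + 26)/6 = 66/6 = 11; σ²_G = ((26−4)/6)² = 13.444
te_H = (2 + 4·3 + 4)/6 = 18/6 = 3; σ²_H = ((4−2)/6)² = 0.111
te_I = (1 + 4·5 + 9)/6 = 30/6 = 5; σ²_I = ((9−1)/6)² = 1.778

Forward pass:
ES_A = 0; EF_A = 7
ES_B = 0; EF_B = 8
ES_C = max(EF_A=7, EF_B=8) = 8; EF_C = 8+3 = 11
ES_D = max(EF_A=7, EF_B=8) = 8; EF_D = 8+11 = 19
ES_E = max(EF_A=7, EF_C=11) = 11; EF_E = 11+12 = 23
ES_F = 8; EF_F = 8+8 = 16
ES_G = 16; EF_G = 16+11 = 27
ES_H = max(EF_C=11, EF_F=16) = 16; EF_H = 16+3 = 19
ES_I = max(EF_A=7, EF_D=19, EF_E=23, EF_G=27, EF_H=19) = 27; EF_I = 27+5 = 32
Expected project duration μ = 32 days. Critical path: B → F → G → I.

Variances on critical path: σ²_B=0.444, σ²_F=0.444, σ²_G=13.444, σ²_I=1.778.
Largest is σ²_G = 13.444.

G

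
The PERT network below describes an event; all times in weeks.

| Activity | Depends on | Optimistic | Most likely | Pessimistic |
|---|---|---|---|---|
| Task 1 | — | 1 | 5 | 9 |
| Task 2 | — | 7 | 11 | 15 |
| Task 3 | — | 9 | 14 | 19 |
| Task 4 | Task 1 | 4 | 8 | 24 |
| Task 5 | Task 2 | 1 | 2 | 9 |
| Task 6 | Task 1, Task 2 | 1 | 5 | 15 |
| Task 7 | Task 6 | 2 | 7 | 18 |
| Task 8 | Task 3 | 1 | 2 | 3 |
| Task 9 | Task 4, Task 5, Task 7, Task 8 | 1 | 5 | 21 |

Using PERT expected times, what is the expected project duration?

32 weeks

te_Task 1 = (1 + 4·5 + 9)/6 = 30/6 = 5
te_Task 2 = (7 + 4·11 + 15)/6 = 66/6 = 11
te_Task 3 = (9 + 4·14 + 19)/6 = 84/6 = 14
te_Task 4 = (4 + 4·8 + 24)/6 = 60/6 = 10
te_Task 5 = (1 + 4·2 + 9)/6 = 18/6 = 3
te_Task 6 = (1 + 4·5 + 15)/6 = 36/6 = 6
te_Task 7 = (2 + 4·7 + 18)/6 = 48/6 = 8
te_Task 8 = (1 + 4·2 + 3)/6 = 12/6 = 2
te_Task 9 = (1 + 4·5 + 21)/6 = 42/6 = 7

Forward pass:
ES_Task 1 = 0; EF_Task 1 = 5
ES_Task 2 = 0; EF_Task 2 = 11
ES_Task 3 = 0; EF_Task 3 = 14
ES_Task 4 = 5; EF_Task 4 = 5+10 = 15
ES_Task 5 = 11; EF_Task 5 = 11+3 = 14
ES_Task 6 = max(EF_Task 1=5, EF_Task 2=11) = 11; EF_Task 6 = 11+6 = 17
ES_Task 7 = 17; EF_Task 7 = 17+8 = 25
ES_Task 8 = 14; EF_Task 8 = 14+2 = 16
ES_Task 9 = max(EF_Task 4=15, EF_Task 5=14, EF_Task 7=25, EF_Task 8=16) = 25; EF_Task 9 = 25+7 = 32
Expected project duration μ = 32 weeks. Critical path: Task 2 → Task 6 → Task 7 → Task 9.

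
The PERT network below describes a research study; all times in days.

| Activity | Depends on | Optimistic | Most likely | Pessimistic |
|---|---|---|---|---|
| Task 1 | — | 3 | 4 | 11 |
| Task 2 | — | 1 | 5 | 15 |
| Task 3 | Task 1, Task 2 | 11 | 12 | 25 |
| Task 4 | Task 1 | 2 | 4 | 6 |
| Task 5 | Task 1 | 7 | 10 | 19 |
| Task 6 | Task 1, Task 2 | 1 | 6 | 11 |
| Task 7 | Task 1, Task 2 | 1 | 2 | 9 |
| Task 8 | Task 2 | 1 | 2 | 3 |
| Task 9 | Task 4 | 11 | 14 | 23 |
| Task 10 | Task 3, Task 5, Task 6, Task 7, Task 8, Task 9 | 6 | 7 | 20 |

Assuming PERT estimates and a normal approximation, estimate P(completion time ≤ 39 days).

0.961

te_Task 1 = (3 + 4·4 + 11)/6 = 30/6 = 5; σ²_Task 1 = ((11−3)/6)² = 1.778
te_Task 2 = (1 + 4·5 + 15)/6 = 36/6 = 6; σ²_Task 2 = ((15−1)/6)² = 5.444
te_Task 3 = (11 + 4·12 + 25)/6 = 84/6 = 14; σ²_Task 3 = ((25−11)/6)² = 5.444
te_Task 4 = (2 + 4·4 + 6)/6 = 24/6 = 4; σ²_Task 4 = ((6−2)/6)² = 0.444
te_Task 5 = (7 + 4·10 + 19)/6 = 66/6 = 11; σ²_Task 5 = ((19−7)/6)² = 4.000
te_Task 6 = (1 + 4·6 + 11)/6 = 36/6 = 6; σ²_Task 6 = ((11−1)/6)² = 2.778
te_Task 7 = (1 + 4·2 + 9)/6 = 18/6 = 3; σ²_Task 7 = ((9−1)/6)² = 1.778
te_Task 8 = (1 + 4·2 + 3)/6 = 12/6 = 2; σ²_Task 8 = ((3−1)/6)² = 0.111
te_Task 9 = (11 + 4·14 + 23)/6 = 90/6 = 15; σ²_Task 9 = ((23−11)/6)² = 4.000
te_Task 10 = (6 + 4·7 + 20)/6 = 54/6 = 9; σ²_Task 10 = ((20−6)/6)² = 5.444

Forward pass:
ES_Task 1 = 0; EF_Task 1 = 5
ES_Task 2 = 0; EF_Task 2 = 6
ES_Task 3 = max(EF_Task 1=5, EF_Task 2=6) = 6; EF_Task 3 = 6+14 = 20
ES_Task 4 = 5; EF_Task 4 = 5+4 = 9
ES_Task 5 = 5; EF_Task 5 = 5+11 = 16
ES_Task 6 = max(EF_Task 1=5, EF_Task 2=6) = 6; EF_Task 6 = 6+6 = 12
ES_Task 7 = max(EF_Task 1=5, EF_Task 2=6) = 6; EF_Task 7 = 6+3 = 9
ES_Task 8 = 6; EF_Task 8 = 6+2 = 8
ES_Task 9 = 9; EF_Task 9 = 9+15 = 24
ES_Task 10 = max(EF_Task 3=20, EF_Task 5=16, EF_Task 6=12, EF_Task 7=9, EF_Task 8=8, EF_Task 9=24) = 24; EF_Task 10 = 24+9 = 33
Expected project duration μ = 33 days. Critical path: Task 1 → Task 4 → Task 9 → Task 10.

Variance along critical path = 1.778 + 0.444 + 4.000 + 5.444 = 11.667; σ = √11.667 = 3.416 days.
Z = (39 − 33) / 3.416 = 1.757
P(T ≤ 39) = Φ(1.757) ≈ 0.961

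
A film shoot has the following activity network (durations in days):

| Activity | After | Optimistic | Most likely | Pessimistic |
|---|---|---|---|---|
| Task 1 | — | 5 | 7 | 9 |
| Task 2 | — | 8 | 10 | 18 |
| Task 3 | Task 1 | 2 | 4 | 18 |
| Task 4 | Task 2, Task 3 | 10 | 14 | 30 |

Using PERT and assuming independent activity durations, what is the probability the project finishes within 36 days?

0.947

te_Task 1 = (5 + 4·7 + 9)/6 = 42/6 = 7; σ²_Task 1 = ((9−5)/6)² = 0.444
te_Task 2 = (8 + 4·10 + 18)/6 = 66/6 = 11; σ²_Task 2 = ((18−8)/6)² = 2.778
te_Task 3 = (2 + 4·4 + 18)/6 = 36/6 = 6; σ²_Task 3 = ((18−2)/6)² = 7.111
te_Task 4 = (10 + 4·14 + 30)/6 = 96/6 = 16; σ²_Task 4 = ((30−10)/6)² = 11.111

Forward pass:
ES_Task 1 = 0; EF_Task 1 = 7
ES_Task 2 = 0; EF_Task 2 = 11
ES_Task 3 = 7; EF_Task 3 = 7+6 = 13
ES_Task 4 = max(EF_Task 2=11, EF_Task 3=13) = 13; EF_Task 4 = 13+16 = 29
Expected project duration μ = 29 days. Critical path: Task 1 → Task 3 → Task 4.

Variance along critical path = 0.444 + 7.111 + 11.111 = 18.667; σ = √18.667 = 4.320 days.
Z = (36 − 29) / 4.320 = 1.620
P(T ≤ 36) = Φ(1.620) ≈ 0.947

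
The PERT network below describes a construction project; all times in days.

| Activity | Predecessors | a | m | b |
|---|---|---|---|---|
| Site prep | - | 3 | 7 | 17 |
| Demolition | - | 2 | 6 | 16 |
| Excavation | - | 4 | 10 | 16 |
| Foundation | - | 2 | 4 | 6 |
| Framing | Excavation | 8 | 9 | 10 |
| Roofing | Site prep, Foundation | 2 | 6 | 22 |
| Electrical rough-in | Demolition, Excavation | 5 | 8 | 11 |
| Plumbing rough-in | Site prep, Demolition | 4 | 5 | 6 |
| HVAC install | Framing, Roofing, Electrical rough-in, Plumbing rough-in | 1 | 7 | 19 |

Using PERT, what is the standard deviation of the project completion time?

3.62 days

te_Site prep = (3 + 4·7 + 17)/6 = 48/6 = 8; σ²_Site prep = ((17−3)/6)² = 5.444
te_Demolition = (2 + 4·6 + 16)/6 = 42/6 = 7; σ²_Demolition = ((16−2)/6)² = 5.444
te_Excavation = (4 + 4·10 + 16)/6 = 60/6 = 10; σ²_Excavation = ((16−4)/6)² = 4.000
te_Foundation = (2 + 4·4 + 6)/6 = 24/6 = 4; σ²_Foundation = ((6−2)/6)² = 0.444
te_Framing = (8 + 4·9 + 10)/6 = 54/6 = 9; σ²_Framing = ((10−8)/6)² = 0.111
te_Roofing = (2 + 4·6 + 22)/6 = 48/6 = 8; σ²_Roofing = ((22−2)/6)² = 11.111
te_Electrical rough-in = (5 + 4·8 + 11)/6 = 48/6 = 8; σ²_Electrical rough-in = ((11−5)/6)² = 1.000
te_Plumbing rough-in = (4 + 4·5 + 6)/6 = 30/6 = 5; σ²_Plumbing rough-in = ((6−4)/6)² = 0.111
te_HVAC install = (1 + 4·7 + 19)/6 = 48/6 = 8; σ²_HVAC install = ((19−1)/6)² = 9.000

Forward pass:
ES_Site prep = 0; EF_Site prep = 8
ES_Demolition = 0; EF_Demolition = 7
ES_Excavation = 0; EF_Excavation = 10
ES_Foundation = 0; EF_Foundation = 4
ES_Framing = 10; EF_Framing = 10+9 = 19
ES_Roofing = max(EF_Site prep=8, EF_Foundation=4) = 8; EF_Roofing = 8+8 = 16
ES_Electrical rough-in = max(EF_Demolition=7, EF_Excavation=10) = 10; EF_Electrical rough-in = 10+8 = 18
ES_Plumbing rough-in = max(EF_Site prep=8, EF_Demolition=7) = 8; EF_Plumbing rough-in = 8+5 = 13
ES_HVAC install = max(EF_Framing=19, EF_Roofing=16, EF_Electrical rough-in=18, EF_Plumbing rough-in=13) = 19; EF_HVAC install = 19+8 = 27
Expected project duration μ = 27 days. Critical path: Excavation → Framing → HVAC install.

Variance along critical path = 4.000 + 0.111 + 9.000 = 13.111
σ = √13.111 = 3.621 days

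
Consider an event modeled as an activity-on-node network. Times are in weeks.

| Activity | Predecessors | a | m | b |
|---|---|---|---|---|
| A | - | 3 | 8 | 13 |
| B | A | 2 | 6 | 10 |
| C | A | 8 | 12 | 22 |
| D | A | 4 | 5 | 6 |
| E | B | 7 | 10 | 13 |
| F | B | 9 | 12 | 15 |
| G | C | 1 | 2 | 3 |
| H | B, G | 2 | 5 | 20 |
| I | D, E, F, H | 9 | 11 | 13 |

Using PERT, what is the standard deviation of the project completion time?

te_A = (3 + 4·8 + 13)/6 = 48/6 = 8; σ²_A = ((13−3)/6)² = 2.778
te_B = (2 + 4·6 + 10)/6 = 36/6 = 6; σ²_B = ((10−2)/6)² = 1.778
te_C = (8 + 4·12 + 22)/6 = 78/6 = 13; σ²_C = ((22−8)/6)² = 5.444
te_D = (4 + 4·5 + 6)/6 = 30/6 = 5; σ²_D = ((6−4)/6)² = 0.111
te_E = (7 + 4·10 + 13)/6 = 60/6 = 10; σ²_E = ((13−7)/6)² = 1.000
te_F = (9 + 4·12 + 15)/6 = 72/6 = 12; σ²_F = ((15−9)/6)² = 1.000
te_G = (1 + 4·2 + 3)/6 = 12/6 = 2; σ²_G = ((3−1)/6)² = 0.111
te_H = (2 + 4·5 + 20)/6 = 42/6 = 7; σ²_H = ((20−2)/6)² = 9.000
te_I = (9 + 4·11 + 13)/6 = 66/6 = 11; σ²_I = ((13−9)/6)² = 0.444

Forward pass:
ES_A = 0; EF_A = 8
ES_B = 8; EF_B = 8+6 = 14
ES_C = 8; EF_C = 8+13 = 21
ES_D = 8; EF_D = 8+5 = 13
ES_E = 14; EF_E = 14+10 = 24
ES_F = 14; EF_F = 14+12 = 26
ES_G = 21; EF_G = 21+2 = 23
ES_H = max(EF_B=14, EF_G=23) = 23; EF_H = 23+7 = 30
ES_I = max(EF_D=13, EF_E=24, EF_F=26, EF_H=30) = 30; EF_I = 30+11 = 41
Expected project duration μ = 41 weeks. Critical path: A → C → G → H → I.

Variance along critical path = 2.778 + 5.444 + 0.111 + 9.000 + 0.444 = 17.778
σ = √17.778 = 4.216 weeks

4.22 weeks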